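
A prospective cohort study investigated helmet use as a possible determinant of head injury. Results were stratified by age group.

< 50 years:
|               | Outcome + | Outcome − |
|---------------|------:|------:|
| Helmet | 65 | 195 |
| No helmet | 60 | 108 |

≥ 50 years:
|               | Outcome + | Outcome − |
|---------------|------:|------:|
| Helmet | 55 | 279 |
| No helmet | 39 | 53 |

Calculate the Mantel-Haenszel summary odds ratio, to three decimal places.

OR_MH = Σ(aᵢdᵢ/nᵢ) / Σ(bᵢcᵢ/nᵢ), where nᵢ is the stratum total.
Stratum 1 (< 50 years): n = 428; a·d/n = 65·108/428 = 16.4019; b·c/n = 195·60/428 = 27.3364
Stratum 2 (≥ 50 years): n = 426; a·d/n = 55·53/426 = 6.8427; b·c/n = 279·39/426 = 25.5423
OR_MH = (16.4019 + 6.8427) / (27.3364 + 25.5423) = 23.2446 / 52.8787 = 0.43958

0.440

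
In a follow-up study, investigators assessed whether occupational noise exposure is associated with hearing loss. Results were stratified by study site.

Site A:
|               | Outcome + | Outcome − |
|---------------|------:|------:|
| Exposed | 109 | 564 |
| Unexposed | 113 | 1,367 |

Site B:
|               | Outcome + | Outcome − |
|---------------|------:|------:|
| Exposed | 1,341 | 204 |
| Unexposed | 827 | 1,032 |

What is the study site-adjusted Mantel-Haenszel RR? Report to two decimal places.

RR_MH = Σ(aᵢ·n₀ᵢ/nᵢ) / Σ(cᵢ·n₁ᵢ/nᵢ), with n₁ᵢ = aᵢ+bᵢ (exposed), n₀ᵢ = cᵢ+dᵢ (unexposed), nᵢ = n₁ᵢ+n₀ᵢ.
Stratum 1 (Site A): n₁ = 673, n₀ = 1480, n = 2153; a·n₀/n = 109·1480/2153 = 74.9280; c·n₁/n = 113·673/2153 = 35.3223
Stratum 2 (Site B): n₁ = 1545, n₀ = 1859, n = 3404; a·n₀/n = 1341·1859/3404 = 732.3499; c·n₁/n = 827·1545/3404 = 375.3569
RR_MH = (74.9280 + 732.3499) / (35.3223 + 375.3569) = 807.2779 / 410.6793 = 1.96571

1.97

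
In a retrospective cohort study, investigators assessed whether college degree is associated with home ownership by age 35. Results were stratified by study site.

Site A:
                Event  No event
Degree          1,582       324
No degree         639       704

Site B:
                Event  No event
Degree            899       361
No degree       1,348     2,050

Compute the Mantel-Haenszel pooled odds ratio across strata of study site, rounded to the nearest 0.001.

OR_MH = Σ(aᵢdᵢ/nᵢ) / Σ(bᵢcᵢ/nᵢ), where nᵢ is the stratum total.
Stratum 1 (Site A): n = 3249; a·d/n = 1582·704/3249 = 342.7910; b·c/n = 324·639/3249 = 63.7230
Stratum 2 (Site B): n = 4658; a·d/n = 899·2050/4658 = 395.6526; b·c/n = 361·1348/4658 = 104.4714
OR_MH = (342.7910 + 395.6526) / (63.7230 + 104.4714) = 738.4437 / 168.1944 = 4.39042

4.390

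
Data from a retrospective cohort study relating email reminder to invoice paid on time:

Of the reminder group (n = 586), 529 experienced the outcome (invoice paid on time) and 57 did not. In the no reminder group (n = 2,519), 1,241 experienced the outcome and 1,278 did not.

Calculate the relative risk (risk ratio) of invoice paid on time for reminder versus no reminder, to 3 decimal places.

1.832

From the description: a = 529, b = 57, c = 1241, d = 1278.
Risk in exposed = 529/586 = 0.90273; risk in unexposed = 1241/2519 = 0.49266.
RR = 0.90273 / 0.49266 = 1.83238
The risk among the exposed is 1.83 times that among the unexposed.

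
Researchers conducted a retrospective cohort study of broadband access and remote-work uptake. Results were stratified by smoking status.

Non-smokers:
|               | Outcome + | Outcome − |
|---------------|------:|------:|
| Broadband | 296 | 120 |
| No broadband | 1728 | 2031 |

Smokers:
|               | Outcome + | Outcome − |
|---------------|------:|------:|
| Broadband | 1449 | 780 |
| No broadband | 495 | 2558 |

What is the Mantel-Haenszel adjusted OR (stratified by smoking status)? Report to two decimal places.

6.89

OR_MH = Σ(aᵢdᵢ/nᵢ) / Σ(bᵢcᵢ/nᵢ), where nᵢ is the stratum total.
Stratum 1 (Non-smokers): n = 4175; a·d/n = 296·2031/4175 = 143.9943; b·c/n = 120·1728/4175 = 49.6671
Stratum 2 (Smokers): n = 5282; a·d/n = 1449·2558/5282 = 701.7308; b·c/n = 780·495/5282 = 73.0973
OR_MH = (143.9943 + 701.7308) / (49.6671 + 73.0973) = 845.7250 / 122.7644 = 6.88901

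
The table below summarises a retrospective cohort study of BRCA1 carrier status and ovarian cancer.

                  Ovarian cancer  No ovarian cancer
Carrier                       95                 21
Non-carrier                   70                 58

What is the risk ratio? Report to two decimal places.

1.50

Cells: a = 95, b = 21, c = 70, d = 58.
Risk in exposed = 95/116 = 0.81897; risk in unexposed = 70/128 = 0.54688.
RR = 0.81897 / 0.54688 = 1.49754
The risk among the exposed is 1.50 times that among the unexposed.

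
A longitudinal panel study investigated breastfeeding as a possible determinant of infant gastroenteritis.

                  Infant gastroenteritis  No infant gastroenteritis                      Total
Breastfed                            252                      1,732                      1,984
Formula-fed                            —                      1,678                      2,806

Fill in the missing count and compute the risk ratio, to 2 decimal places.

The missing cell is in the unexposed row: 2806 − 1678 = 1128.
So a = 252, b = 1732, c = 1128, d = 1678.
RR = [a/(a+b)] / [c/(c+d)] = (252/1984) / (1128/2806) = 0.12702/0.40200 = 0.31596

0.32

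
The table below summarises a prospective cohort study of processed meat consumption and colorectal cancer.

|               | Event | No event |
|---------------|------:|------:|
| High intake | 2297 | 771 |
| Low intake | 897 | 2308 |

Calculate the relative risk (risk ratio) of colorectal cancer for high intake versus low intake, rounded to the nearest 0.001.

Cells: a = 2297, b = 771, c = 897, d = 2308.
Risk in exposed = 2297/3068 = 0.74870; risk in unexposed = 897/3205 = 0.27988.
RR = 0.74870 / 0.27988 = 2.67511
The risk among the exposed is 2.68 times that among the unexposed.

2.675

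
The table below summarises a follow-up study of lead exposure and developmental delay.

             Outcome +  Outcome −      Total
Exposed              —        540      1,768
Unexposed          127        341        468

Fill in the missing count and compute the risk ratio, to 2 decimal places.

2.56

The missing cell is in the exposed row: 1768 − 540 = 1228.
So a = 1228, b = 540, c = 127, d = 341.
RR = [a/(a+b)] / [c/(c+d)] = (1228/1768) / (127/468) = 0.69457/0.27137 = 2.55952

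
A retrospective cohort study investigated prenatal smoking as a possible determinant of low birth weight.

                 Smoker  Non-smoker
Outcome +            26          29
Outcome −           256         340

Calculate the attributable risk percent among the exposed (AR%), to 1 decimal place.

Reading the table with exposure as columns: a = 26 (Smoker, case), b = 256 (Smoker, non-case), c = 29 (Non-smoker, case), d = 340.
Risk in exposed = 26/282 = 0.09220; risk in unexposed = 29/369 = 0.07859.
RR = 0.09220/0.07859 = 1.17315
AR% = (RR − 1)/RR × 100 = (1.17315 − 1)/1.17315 × 100 = 14.7592%

14.8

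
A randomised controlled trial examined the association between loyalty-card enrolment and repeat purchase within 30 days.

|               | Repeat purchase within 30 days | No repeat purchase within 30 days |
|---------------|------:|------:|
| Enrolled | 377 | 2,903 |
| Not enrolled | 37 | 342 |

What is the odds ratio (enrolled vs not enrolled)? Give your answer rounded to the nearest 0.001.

Cells: a = 377, b = 2903, c = 37, d = 342.
OR = (a·d)/(b·c) = (377 × 342) / (2903 × 37) = 128934 / 107411 = 1.20038
The odds of repeat purchase within 30 days are about 1.20 times as high in the enrolled group.

1.200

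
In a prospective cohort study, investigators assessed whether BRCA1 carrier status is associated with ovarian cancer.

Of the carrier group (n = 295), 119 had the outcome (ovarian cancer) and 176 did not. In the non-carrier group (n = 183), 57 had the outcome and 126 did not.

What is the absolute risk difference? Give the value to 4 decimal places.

0.0919

From the description: a = 119, b = 176, c = 57, d = 126.
Risk in exposed = 119/295 = 0.403390; risk in unexposed = 57/183 = 0.311475.
Risk difference = 0.403390 − 0.311475 = 0.091914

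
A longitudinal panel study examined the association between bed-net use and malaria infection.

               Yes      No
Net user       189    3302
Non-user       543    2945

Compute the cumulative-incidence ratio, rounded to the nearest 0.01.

Cells: a = 189, b = 3302, c = 543, d = 2945.
Risk in exposed = 189/3491 = 0.05414; risk in unexposed = 543/3488 = 0.15568.
RR = 0.05414 / 0.15568 = 0.34777
The risk is 65% lower among the exposed than among the unexposed.

0.35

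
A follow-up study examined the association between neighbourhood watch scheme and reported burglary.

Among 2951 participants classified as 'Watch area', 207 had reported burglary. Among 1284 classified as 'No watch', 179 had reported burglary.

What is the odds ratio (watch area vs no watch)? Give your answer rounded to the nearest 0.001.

From the description: a = 207, b = 2744, c = 179, d = 1105.
OR = (a·d)/(b·c) = (207 × 1105) / (2744 × 179) = 228735 / 491176 = 0.46569
Exposure is associated with lower odds of reported burglary (OR = 0.47 < 1).

0.466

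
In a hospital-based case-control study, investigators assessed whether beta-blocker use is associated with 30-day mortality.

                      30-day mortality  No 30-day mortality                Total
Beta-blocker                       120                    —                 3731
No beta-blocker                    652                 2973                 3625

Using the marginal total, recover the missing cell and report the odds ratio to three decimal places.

The missing cell is in the exposed row: 3731 − 120 = 3611.
So a = 120, b = 3611, c = 652, d = 2973.
OR = (a·d)/(b·c) = (120 × 2973) / (3611 × 652) = 356760 / 2354372 = 0.15153

0.152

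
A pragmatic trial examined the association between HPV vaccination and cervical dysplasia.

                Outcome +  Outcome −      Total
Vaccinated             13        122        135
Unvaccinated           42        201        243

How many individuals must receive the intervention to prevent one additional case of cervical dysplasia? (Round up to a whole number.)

14

Risk in treated group = 13/135 = 0.09630; risk in control = 42/243 = 0.17284.
Absolute risk reduction = 0.17284 − 0.09630 = 0.07654
NNT = 1 / ARR = 1 / 0.07654 = 13.065 → round up → 14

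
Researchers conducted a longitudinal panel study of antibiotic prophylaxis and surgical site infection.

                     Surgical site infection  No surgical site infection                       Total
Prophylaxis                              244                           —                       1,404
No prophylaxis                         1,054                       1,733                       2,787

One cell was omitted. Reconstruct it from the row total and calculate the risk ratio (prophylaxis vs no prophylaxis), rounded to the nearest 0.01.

0.46

The missing cell is in the exposed row: 1404 − 244 = 1160.
So a = 244, b = 1160, c = 1054, d = 1733.
RR = [a/(a+b)] / [c/(c+d)] = (244/1404) / (1054/2787) = 0.17379/0.37818 = 0.45954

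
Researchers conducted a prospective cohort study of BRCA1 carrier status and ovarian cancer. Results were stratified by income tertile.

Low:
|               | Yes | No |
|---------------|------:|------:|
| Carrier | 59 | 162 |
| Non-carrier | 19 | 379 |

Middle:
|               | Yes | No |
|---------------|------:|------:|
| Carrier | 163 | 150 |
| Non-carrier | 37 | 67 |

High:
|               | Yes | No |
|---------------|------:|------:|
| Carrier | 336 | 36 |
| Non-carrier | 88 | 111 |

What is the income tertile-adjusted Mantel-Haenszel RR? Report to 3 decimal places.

RR_MH = Σ(aᵢ·n₀ᵢ/nᵢ) / Σ(cᵢ·n₁ᵢ/nᵢ), with n₁ᵢ = aᵢ+bᵢ (exposed), n₀ᵢ = cᵢ+dᵢ (unexposed), nᵢ = n₁ᵢ+n₀ᵢ.
Stratum 1 (Low): n₁ = 221, n₀ = 398, n = 619; a·n₀/n = 59·398/619 = 37.9354; c·n₁/n = 19·221/619 = 6.7835
Stratum 2 (Middle): n₁ = 313, n₀ = 104, n = 417; a·n₀/n = 163·104/417 = 40.6523; c·n₁/n = 37·313/417 = 27.7722
Stratum 3 (High): n₁ = 372, n₀ = 199, n = 571; a·n₀/n = 336·199/571 = 117.0998; c·n₁/n = 88·372/571 = 57.3310
RR_MH = (37.9354 + 40.6523 + 117.0998) / (6.7835 + 27.7722 + 57.3310) = 195.6875 / 91.8867 = 2.12966

2.130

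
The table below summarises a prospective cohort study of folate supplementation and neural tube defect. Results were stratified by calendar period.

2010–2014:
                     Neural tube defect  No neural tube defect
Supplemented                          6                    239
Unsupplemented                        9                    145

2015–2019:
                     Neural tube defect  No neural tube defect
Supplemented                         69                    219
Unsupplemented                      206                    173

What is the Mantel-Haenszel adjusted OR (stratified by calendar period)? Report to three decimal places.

0.275

OR_MH = Σ(aᵢdᵢ/nᵢ) / Σ(bᵢcᵢ/nᵢ), where nᵢ is the stratum total.
Stratum 1 (2010–2014): n = 399; a·d/n = 6·145/399 = 2.1805; b·c/n = 239·9/399 = 5.3910
Stratum 2 (2015–2019): n = 667; a·d/n = 69·173/667 = 17.8966; b·c/n = 219·206/667 = 67.6372
OR_MH = (2.1805 + 17.8966) / (5.3910 + 67.6372) = 20.0770 / 73.0282 = 0.27492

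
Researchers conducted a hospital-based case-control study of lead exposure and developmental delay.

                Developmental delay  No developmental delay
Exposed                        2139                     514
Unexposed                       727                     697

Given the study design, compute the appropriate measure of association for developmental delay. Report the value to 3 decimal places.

3.990

Cells: a = 2139, b = 514, c = 727, d = 697.
This is a hospital-based case-control study: participants were sampled on outcome status, so risks in the source population cannot be estimated directly — relative risk is not valid here. The odds ratio is the appropriate measure.
OR = (a·d)/(b·c) = (2139 × 697) / (514 × 727) = 1490883 / 373678 = 3.98975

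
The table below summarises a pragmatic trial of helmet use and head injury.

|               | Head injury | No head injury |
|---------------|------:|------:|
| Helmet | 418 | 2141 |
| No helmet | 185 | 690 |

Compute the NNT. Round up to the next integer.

Risk in treated group = 418/2559 = 0.16335; risk in control = 185/875 = 0.21143.
Absolute risk reduction = 0.21143 − 0.16335 = 0.04808
NNT = 1 / ARR = 1 / 0.04808 = 20.797 → round up → 21

21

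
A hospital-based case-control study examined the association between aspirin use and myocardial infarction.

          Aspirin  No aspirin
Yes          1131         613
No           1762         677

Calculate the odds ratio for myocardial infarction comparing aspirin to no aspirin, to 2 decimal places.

0.71

Reading the table with exposure as columns: a = 1131 (Aspirin, case), b = 1762 (Aspirin, non-case), c = 613 (No aspirin, case), d = 677.
OR = (a·d)/(b·c) = (1131 × 677) / (1762 × 613) = 765687 / 1080106 = 0.70890
Exposure is associated with lower odds of myocardial infarction (OR = 0.71 < 1).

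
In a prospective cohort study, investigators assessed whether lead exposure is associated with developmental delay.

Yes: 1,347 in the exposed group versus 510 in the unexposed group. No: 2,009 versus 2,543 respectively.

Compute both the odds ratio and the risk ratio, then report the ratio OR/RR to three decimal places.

1.391

From the description: a = 1347, b = 2009, c = 510, d = 2543.
OR = (1347·2543)/(2009·510) = 3425421/1024590 = 3.34321
Risk in exposed = 1347/3356 = 0.40137; risk in unexposed = 510/3053 = 0.16705; RR = 2.40272
OR/RR = 3.34321 / 2.40272 = 1.39143
The outcome is not rare, so the OR lies further from 1 than the RR.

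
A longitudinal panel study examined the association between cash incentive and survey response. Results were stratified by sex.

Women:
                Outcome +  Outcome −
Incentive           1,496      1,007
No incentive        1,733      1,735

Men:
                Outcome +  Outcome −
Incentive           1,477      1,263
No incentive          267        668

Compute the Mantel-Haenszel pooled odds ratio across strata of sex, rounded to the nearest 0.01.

1.83

OR_MH = Σ(aᵢdᵢ/nᵢ) / Σ(bᵢcᵢ/nᵢ), where nᵢ is the stratum total.
Stratum 1 (Women): n = 5971; a·d/n = 1496·1735/5971 = 434.6944; b·c/n = 1007·1733/5971 = 292.2678
Stratum 2 (Men): n = 3675; a·d/n = 1477·668/3675 = 268.4724; b·c/n = 1263·267/3675 = 91.7608
OR_MH = (434.6944 + 268.4724) / (292.2678 + 91.7608) = 703.1667 / 384.0286 = 1.83103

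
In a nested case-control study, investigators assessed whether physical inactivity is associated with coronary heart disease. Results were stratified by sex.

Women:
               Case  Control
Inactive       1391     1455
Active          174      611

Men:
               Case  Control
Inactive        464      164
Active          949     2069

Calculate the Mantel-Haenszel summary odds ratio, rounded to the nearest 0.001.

4.425

OR_MH = Σ(aᵢdᵢ/nᵢ) / Σ(bᵢcᵢ/nᵢ), where nᵢ is the stratum total.
Stratum 1 (Women): n = 3631; a·d/n = 1391·611/3631 = 234.0680; b·c/n = 1455·174/3631 = 69.7246
Stratum 2 (Men): n = 3646; a·d/n = 464·2069/3646 = 263.3066; b·c/n = 164·949/3646 = 42.6868
OR_MH = (234.0680 + 263.3066) / (69.7246 + 42.6868) = 497.3747 / 112.4114 = 4.42459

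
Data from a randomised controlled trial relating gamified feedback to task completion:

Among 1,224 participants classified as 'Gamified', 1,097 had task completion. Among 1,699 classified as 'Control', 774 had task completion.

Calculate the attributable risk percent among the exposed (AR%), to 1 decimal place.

49.2

From the description: a = 1097, b = 127, c = 774, d = 925.
Risk in exposed = 1097/1224 = 0.89624; risk in unexposed = 774/1699 = 0.45556.
RR = 0.89624/0.45556 = 1.96733
AR% = (RR − 1)/RR × 100 = (1.96733 − 1)/1.96733 × 100 = 49.1697%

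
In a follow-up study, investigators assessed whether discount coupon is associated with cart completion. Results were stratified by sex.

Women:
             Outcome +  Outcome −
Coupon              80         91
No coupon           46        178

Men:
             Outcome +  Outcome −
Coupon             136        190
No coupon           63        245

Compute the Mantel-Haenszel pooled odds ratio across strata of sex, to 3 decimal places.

OR_MH = Σ(aᵢdᵢ/nᵢ) / Σ(bᵢcᵢ/nᵢ), where nᵢ is the stratum total.
Stratum 1 (Women): n = 395; a·d/n = 80·178/395 = 36.0506; b·c/n = 91·46/395 = 10.5975
Stratum 2 (Men): n = 634; a·d/n = 136·245/634 = 52.5552; b·c/n = 190·63/634 = 18.8801
OR_MH = (36.0506 + 52.5552) / (10.5975 + 18.8801) = 88.6058 / 29.4776 = 3.00587

3.006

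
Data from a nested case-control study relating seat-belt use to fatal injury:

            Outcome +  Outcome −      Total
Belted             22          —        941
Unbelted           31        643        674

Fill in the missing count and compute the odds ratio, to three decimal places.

0.497

The missing cell is in the exposed row: 941 − 22 = 919.
So a = 22, b = 919, c = 31, d = 643.
OR = (a·d)/(b·c) = (22 × 643) / (919 × 31) = 14146 / 28489 = 0.49654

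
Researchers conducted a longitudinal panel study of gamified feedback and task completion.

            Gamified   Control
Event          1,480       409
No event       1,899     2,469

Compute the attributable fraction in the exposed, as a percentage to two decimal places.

Reading the table with exposure as columns: a = 1480 (Gamified, case), b = 1899 (Gamified, non-case), c = 409 (Control, case), d = 2469.
Risk in exposed = 1480/3379 = 0.43800; risk in unexposed = 409/2878 = 0.14211.
RR = 0.43800/0.14211 = 3.08206
AR% = (RR − 1)/RR × 100 = (3.08206 − 1)/3.08206 × 100 = 67.5542%

67.55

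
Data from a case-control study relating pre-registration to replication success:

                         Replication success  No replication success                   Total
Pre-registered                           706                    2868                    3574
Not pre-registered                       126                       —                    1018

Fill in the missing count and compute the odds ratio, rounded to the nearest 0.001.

1.743

The missing cell is in the unexposed row: 1018 − 126 = 892.
So a = 706, b = 2868, c = 126, d = 892.
OR = (a·d)/(b·c) = (706 × 892) / (2868 × 126) = 629752 / 361368 = 1.74269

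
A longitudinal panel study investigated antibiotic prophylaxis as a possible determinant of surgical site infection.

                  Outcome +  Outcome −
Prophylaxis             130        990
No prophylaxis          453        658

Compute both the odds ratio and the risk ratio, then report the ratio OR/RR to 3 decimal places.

0.670

Cells: a = 130, b = 990, c = 453, d = 658.
OR = (130·658)/(990·453) = 85540/448470 = 0.19074
Risk in exposed = 130/1120 = 0.11607; risk in unexposed = 453/1111 = 0.40774; RR = 0.28467
OR/RR = 0.19074 / 0.28467 = 0.67003
The outcome is not rare, so the OR lies further from 1 than the RR.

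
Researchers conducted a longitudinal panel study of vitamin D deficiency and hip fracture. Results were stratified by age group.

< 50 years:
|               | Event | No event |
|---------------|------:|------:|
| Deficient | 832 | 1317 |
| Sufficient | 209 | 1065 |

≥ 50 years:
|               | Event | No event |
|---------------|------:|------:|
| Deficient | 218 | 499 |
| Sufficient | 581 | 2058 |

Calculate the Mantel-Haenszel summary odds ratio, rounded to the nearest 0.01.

2.35

OR_MH = Σ(aᵢdᵢ/nᵢ) / Σ(bᵢcᵢ/nᵢ), where nᵢ is the stratum total.
Stratum 1 (< 50 years): n = 3423; a·d/n = 832·1065/3423 = 258.8606; b·c/n = 1317·209/3423 = 80.4128
Stratum 2 (≥ 50 years): n = 3356; a·d/n = 218·2058/3356 = 133.6841; b·c/n = 499·581/3356 = 86.3883
OR_MH = (258.8606 + 133.6841) / (80.4128 + 86.3883) = 392.5448 / 166.8011 = 2.35337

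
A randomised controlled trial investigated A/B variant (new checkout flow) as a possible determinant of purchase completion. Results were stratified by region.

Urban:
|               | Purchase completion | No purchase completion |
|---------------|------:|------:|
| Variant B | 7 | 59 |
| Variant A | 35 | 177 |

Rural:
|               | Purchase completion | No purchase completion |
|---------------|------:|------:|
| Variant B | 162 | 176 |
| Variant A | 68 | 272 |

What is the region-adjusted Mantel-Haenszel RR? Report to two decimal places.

RR_MH = Σ(aᵢ·n₀ᵢ/nᵢ) / Σ(cᵢ·n₁ᵢ/nᵢ), with n₁ᵢ = aᵢ+bᵢ (exposed), n₀ᵢ = cᵢ+dᵢ (unexposed), nᵢ = n₁ᵢ+n₀ᵢ.
Stratum 1 (Urban): n₁ = 66, n₀ = 212, n = 278; a·n₀/n = 7·212/278 = 5.3381; c·n₁/n = 35·66/278 = 8.3094
Stratum 2 (Rural): n₁ = 338, n₀ = 340, n = 678; a·n₀/n = 162·340/678 = 81.2389; c·n₁/n = 68·338/678 = 33.8997
RR_MH = (5.3381 + 81.2389) / (8.3094 + 33.8997) = 86.5771 / 42.2091 = 2.05115

2.05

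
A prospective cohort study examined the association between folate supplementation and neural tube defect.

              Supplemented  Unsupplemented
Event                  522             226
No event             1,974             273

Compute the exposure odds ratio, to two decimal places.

0.32

Reading the table with exposure as columns: a = 522 (Supplemented, case), b = 1974 (Supplemented, non-case), c = 226 (Unsupplemented, case), d = 273.
OR = (a·d)/(b·c) = (522 × 273) / (1974 × 226) = 142506 / 446124 = 0.31943
Exposure is associated with lower odds of neural tube defect (OR = 0.32 < 1).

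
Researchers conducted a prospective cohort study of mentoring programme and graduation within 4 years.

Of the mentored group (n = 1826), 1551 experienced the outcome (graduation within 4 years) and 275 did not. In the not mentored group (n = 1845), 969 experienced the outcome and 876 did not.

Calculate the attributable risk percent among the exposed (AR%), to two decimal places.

38.17

From the description: a = 1551, b = 275, c = 969, d = 876.
Risk in exposed = 1551/1826 = 0.84940; risk in unexposed = 969/1845 = 0.52520.
RR = 0.84940/0.52520 = 1.61727
AR% = (RR − 1)/RR × 100 = (1.61727 − 1)/1.61727 × 100 = 38.1676%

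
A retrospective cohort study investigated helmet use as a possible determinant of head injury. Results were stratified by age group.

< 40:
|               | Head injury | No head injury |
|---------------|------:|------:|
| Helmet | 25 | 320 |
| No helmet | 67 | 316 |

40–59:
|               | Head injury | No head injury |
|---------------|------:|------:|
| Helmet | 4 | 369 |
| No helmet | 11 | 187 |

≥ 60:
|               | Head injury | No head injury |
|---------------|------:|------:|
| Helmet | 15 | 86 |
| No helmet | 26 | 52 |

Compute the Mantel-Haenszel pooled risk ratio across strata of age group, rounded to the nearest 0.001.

RR_MH = Σ(aᵢ·n₀ᵢ/nᵢ) / Σ(cᵢ·n₁ᵢ/nᵢ), with n₁ᵢ = aᵢ+bᵢ (exposed), n₀ᵢ = cᵢ+dᵢ (unexposed), nᵢ = n₁ᵢ+n₀ᵢ.
Stratum 1 (< 40): n₁ = 345, n₀ = 383, n = 728; a·n₀/n = 25·383/728 = 13.1525; c·n₁/n = 67·345/728 = 31.7514
Stratum 2 (40–59): n₁ = 373, n₀ = 198, n = 571; a·n₀/n = 4·198/571 = 1.3870; c·n₁/n = 11·373/571 = 7.1856
Stratum 3 (≥ 60): n₁ = 101, n₀ = 78, n = 179; a·n₀/n = 15·78/179 = 6.5363; c·n₁/n = 26·101/179 = 14.6704
RR_MH = (13.1525 + 1.3870 + 6.5363) / (31.7514 + 7.1856 + 14.6704) = 21.0758 / 53.6074 = 0.39315

0.393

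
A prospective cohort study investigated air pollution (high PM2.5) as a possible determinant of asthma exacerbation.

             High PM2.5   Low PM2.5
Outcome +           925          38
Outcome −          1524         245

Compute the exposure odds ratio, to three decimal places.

3.913

Reading the table with exposure as columns: a = 925 (High PM2.5, case), b = 1524 (High PM2.5, non-case), c = 38 (Low PM2.5, case), d = 245.
OR = (a·d)/(b·c) = (925 × 245) / (1524 × 38) = 226625 / 57912 = 3.91326
The odds of asthma exacerbation are about 3.91 times as high in the high pm2.5 group.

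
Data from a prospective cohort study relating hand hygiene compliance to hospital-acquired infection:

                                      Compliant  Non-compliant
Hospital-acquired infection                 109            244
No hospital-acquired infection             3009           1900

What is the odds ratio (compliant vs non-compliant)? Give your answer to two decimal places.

Reading the table with exposure as columns: a = 109 (Compliant, case), b = 3009 (Compliant, non-case), c = 244 (Non-compliant, case), d = 1900.
OR = (a·d)/(b·c) = (109 × 1900) / (3009 × 244) = 207100 / 734196 = 0.28208
Exposure is associated with lower odds of hospital-acquired infection (OR = 0.28 < 1).

0.28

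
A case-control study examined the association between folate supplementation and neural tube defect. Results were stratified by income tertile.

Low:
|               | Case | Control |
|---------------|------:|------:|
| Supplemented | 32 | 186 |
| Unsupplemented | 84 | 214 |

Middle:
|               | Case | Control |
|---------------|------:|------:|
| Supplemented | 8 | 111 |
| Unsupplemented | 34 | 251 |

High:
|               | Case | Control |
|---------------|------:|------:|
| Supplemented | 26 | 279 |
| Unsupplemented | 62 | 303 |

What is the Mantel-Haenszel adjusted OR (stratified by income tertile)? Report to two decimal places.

OR_MH = Σ(aᵢdᵢ/nᵢ) / Σ(bᵢcᵢ/nᵢ), where nᵢ is the stratum total.
Stratum 1 (Low): n = 516; a·d/n = 32·214/516 = 13.2713; b·c/n = 186·84/516 = 30.2791
Stratum 2 (Middle): n = 404; a·d/n = 8·251/404 = 4.9703; b·c/n = 111·34/404 = 9.3416
Stratum 3 (High): n = 670; a·d/n = 26·303/670 = 11.7582; b·c/n = 279·62/670 = 25.8179
OR_MH = (13.2713 + 4.9703 + 11.7582) / (30.2791 + 9.3416 + 25.8179) = 29.9998 / 65.4386 = 0.45844

0.46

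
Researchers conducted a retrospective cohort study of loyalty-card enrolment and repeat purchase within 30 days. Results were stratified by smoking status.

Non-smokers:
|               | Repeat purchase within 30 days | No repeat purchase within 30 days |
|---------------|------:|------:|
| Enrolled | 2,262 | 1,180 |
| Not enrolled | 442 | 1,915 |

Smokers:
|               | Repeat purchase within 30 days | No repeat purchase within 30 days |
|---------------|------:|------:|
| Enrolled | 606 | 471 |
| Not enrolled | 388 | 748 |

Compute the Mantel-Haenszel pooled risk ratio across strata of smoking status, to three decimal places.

2.727

RR_MH = Σ(aᵢ·n₀ᵢ/nᵢ) / Σ(cᵢ·n₁ᵢ/nᵢ), with n₁ᵢ = aᵢ+bᵢ (exposed), n₀ᵢ = cᵢ+dᵢ (unexposed), nᵢ = n₁ᵢ+n₀ᵢ.
Stratum 1 (Non-smokers): n₁ = 3442, n₀ = 2357, n = 5799; a·n₀/n = 2262·2357/5799 = 919.3885; c·n₁/n = 442·3442/5799 = 262.3494
Stratum 2 (Smokers): n₁ = 1077, n₀ = 1136, n = 2213; a·n₀/n = 606·1136/2213 = 311.0782; c·n₁/n = 388·1077/2213 = 188.8278
RR_MH = (919.3885 + 311.0782) / (262.3494 + 188.8278) = 1230.4667 / 451.1772 = 2.72724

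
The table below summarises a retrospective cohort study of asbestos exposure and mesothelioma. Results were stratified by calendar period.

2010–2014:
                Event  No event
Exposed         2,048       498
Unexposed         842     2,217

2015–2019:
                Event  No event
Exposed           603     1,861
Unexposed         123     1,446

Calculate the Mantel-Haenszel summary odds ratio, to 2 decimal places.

7.80

OR_MH = Σ(aᵢdᵢ/nᵢ) / Σ(bᵢcᵢ/nᵢ), where nᵢ is the stratum total.
Stratum 1 (2010–2014): n = 5605; a·d/n = 2048·2217/5605 = 810.0653; b·c/n = 498·842/5605 = 74.8111
Stratum 2 (2015–2019): n = 4033; a·d/n = 603·1446/4033 = 216.2008; b·c/n = 1861·123/4033 = 56.7575
OR_MH = (810.0653 + 216.2008) / (74.8111 + 56.7575) = 1026.2661 / 131.5686 = 7.80024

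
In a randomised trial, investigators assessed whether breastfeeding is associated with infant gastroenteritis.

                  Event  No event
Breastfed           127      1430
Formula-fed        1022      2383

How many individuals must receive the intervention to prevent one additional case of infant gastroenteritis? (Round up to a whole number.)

Risk in treated group = 127/1557 = 0.08157; risk in control = 1022/3405 = 0.30015.
Absolute risk reduction = 0.30015 − 0.08157 = 0.21858
NNT = 1 / ARR = 1 / 0.21858 = 4.575 → round up → 5

5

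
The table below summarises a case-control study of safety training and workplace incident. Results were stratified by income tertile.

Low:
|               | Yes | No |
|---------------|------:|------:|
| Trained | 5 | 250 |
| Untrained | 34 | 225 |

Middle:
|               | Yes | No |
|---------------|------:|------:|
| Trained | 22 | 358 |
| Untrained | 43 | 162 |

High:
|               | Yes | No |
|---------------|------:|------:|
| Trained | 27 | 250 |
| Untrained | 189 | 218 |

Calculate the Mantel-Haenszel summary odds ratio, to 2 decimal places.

0.15

OR_MH = Σ(aᵢdᵢ/nᵢ) / Σ(bᵢcᵢ/nᵢ), where nᵢ is the stratum total.
Stratum 1 (Low): n = 514; a·d/n = 5·225/514 = 2.1887; b·c/n = 250·34/514 = 16.5370
Stratum 2 (Middle): n = 585; a·d/n = 22·162/585 = 6.0923; b·c/n = 358·43/585 = 26.3145
Stratum 3 (High): n = 684; a·d/n = 27·218/684 = 8.6053; b·c/n = 250·189/684 = 69.0789
OR_MH = (2.1887 + 6.0923 + 8.6053) / (16.5370 + 26.3145 + 69.0789) = 16.8863 / 111.9304 = 0.15086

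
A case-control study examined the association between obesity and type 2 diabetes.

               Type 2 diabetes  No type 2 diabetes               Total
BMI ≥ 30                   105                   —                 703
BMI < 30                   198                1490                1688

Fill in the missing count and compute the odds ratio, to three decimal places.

1.321

The missing cell is in the exposed row: 703 − 105 = 598.
So a = 105, b = 598, c = 198, d = 1490.
OR = (a·d)/(b·c) = (105 × 1490) / (598 × 198) = 156450 / 118404 = 1.32132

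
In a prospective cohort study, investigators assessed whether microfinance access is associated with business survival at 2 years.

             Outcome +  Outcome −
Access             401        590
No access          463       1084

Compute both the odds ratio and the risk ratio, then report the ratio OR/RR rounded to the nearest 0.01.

Cells: a = 401, b = 590, c = 463, d = 1084.
OR = (401·1084)/(590·463) = 434684/273170 = 1.59126
Risk in exposed = 401/991 = 0.40464; risk in unexposed = 463/1547 = 0.29929; RR = 1.35201
OR/RR = 1.59126 / 1.35201 = 1.17696
The outcome is not rare, so the OR lies further from 1 than the RR.

1.18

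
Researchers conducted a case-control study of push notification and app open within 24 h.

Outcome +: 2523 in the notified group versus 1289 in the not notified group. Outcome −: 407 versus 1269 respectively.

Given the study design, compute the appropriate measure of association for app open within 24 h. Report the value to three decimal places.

From the description: a = 2523, b = 407, c = 1289, d = 1269.
This is a case-control study: participants were sampled on outcome status, so risks in the source population cannot be estimated directly — relative risk is not valid here. The odds ratio is the appropriate measure.
OR = (a·d)/(b·c) = (2523 × 1269) / (407 × 1289) = 3201687 / 524623 = 6.10283

6.103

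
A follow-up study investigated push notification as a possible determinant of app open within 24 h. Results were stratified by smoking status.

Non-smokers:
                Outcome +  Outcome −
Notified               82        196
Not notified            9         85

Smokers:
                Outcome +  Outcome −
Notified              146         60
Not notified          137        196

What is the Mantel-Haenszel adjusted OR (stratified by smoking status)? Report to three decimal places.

3.593

OR_MH = Σ(aᵢdᵢ/nᵢ) / Σ(bᵢcᵢ/nᵢ), where nᵢ is the stratum total.
Stratum 1 (Non-smokers): n = 372; a·d/n = 82·85/372 = 18.7366; b·c/n = 196·9/372 = 4.7419
Stratum 2 (Smokers): n = 539; a·d/n = 146·196/539 = 53.0909; b·c/n = 60·137/539 = 15.2505
OR_MH = (18.7366 + 53.0909) / (4.7419 + 15.2505) = 71.8275 / 19.9924 = 3.59274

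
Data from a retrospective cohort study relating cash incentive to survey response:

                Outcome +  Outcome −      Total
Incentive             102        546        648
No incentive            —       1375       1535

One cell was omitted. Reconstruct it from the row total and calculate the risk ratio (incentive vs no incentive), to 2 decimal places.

The missing cell is in the unexposed row: 1535 − 1375 = 160.
So a = 102, b = 546, c = 160, d = 1375.
RR = [a/(a+b)] / [c/(c+d)] = (102/648) / (160/1535) = 0.15741/0.10423 = 1.51013

1.51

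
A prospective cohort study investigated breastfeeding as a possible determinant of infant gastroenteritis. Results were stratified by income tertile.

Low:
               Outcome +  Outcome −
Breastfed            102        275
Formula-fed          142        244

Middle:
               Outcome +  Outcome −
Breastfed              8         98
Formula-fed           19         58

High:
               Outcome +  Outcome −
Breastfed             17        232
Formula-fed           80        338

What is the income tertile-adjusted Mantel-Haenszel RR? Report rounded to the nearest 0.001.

0.591

RR_MH = Σ(aᵢ·n₀ᵢ/nᵢ) / Σ(cᵢ·n₁ᵢ/nᵢ), with n₁ᵢ = aᵢ+bᵢ (exposed), n₀ᵢ = cᵢ+dᵢ (unexposed), nᵢ = n₁ᵢ+n₀ᵢ.
Stratum 1 (Low): n₁ = 377, n₀ = 386, n = 763; a·n₀/n = 102·386/763 = 51.6016; c·n₁/n = 142·377/763 = 70.1625
Stratum 2 (Middle): n₁ = 106, n₀ = 77, n = 183; a·n₀/n = 8·77/183 = 3.3661; c·n₁/n = 19·106/183 = 11.0055
Stratum 3 (High): n₁ = 249, n₀ = 418, n = 667; a·n₀/n = 17·418/667 = 10.6537; c·n₁/n = 80·249/667 = 29.8651
RR_MH = (51.6016 + 3.3661 + 10.6537) / (70.1625 + 11.0055 + 29.8651) = 65.6214 / 111.0330 = 0.59101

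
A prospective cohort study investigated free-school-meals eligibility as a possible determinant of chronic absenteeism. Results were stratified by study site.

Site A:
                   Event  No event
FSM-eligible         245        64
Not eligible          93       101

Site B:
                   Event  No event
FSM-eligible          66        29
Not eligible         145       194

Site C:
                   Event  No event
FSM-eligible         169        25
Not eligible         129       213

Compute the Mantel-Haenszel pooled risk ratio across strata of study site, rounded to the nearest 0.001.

1.873

RR_MH = Σ(aᵢ·n₀ᵢ/nᵢ) / Σ(cᵢ·n₁ᵢ/nᵢ), with n₁ᵢ = aᵢ+bᵢ (exposed), n₀ᵢ = cᵢ+dᵢ (unexposed), nᵢ = n₁ᵢ+n₀ᵢ.
Stratum 1 (Site A): n₁ = 309, n₀ = 194, n = 503; a·n₀/n = 245·194/503 = 94.4930; c·n₁/n = 93·309/503 = 57.1312
Stratum 2 (Site B): n₁ = 95, n₀ = 339, n = 434; a·n₀/n = 66·339/434 = 51.5530; c·n₁/n = 145·95/434 = 31.7396
Stratum 3 (Site C): n₁ = 194, n₀ = 342, n = 536; a·n₀/n = 169·342/536 = 107.8321; c·n₁/n = 129·194/536 = 46.6903
RR_MH = (94.4930 + 51.5530 + 107.8321) / (57.1312 + 31.7396 + 46.6903) = 253.8781 / 135.5611 = 1.87279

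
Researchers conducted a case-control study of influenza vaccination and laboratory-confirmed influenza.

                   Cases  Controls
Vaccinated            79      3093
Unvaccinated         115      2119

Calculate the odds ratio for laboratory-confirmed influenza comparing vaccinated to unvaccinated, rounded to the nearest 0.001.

0.471

Cells: a = 79, b = 3093, c = 115, d = 2119.
OR = (a·d)/(b·c) = (79 × 2119) / (3093 × 115) = 167401 / 355695 = 0.47063
Exposure is associated with lower odds of laboratory-confirmed influenza (OR = 0.47 < 1).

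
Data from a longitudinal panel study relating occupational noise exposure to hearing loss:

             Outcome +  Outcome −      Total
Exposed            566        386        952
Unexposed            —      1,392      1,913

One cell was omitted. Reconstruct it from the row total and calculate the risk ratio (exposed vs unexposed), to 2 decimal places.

2.18

The missing cell is in the unexposed row: 1913 − 1392 = 521.
So a = 566, b = 386, c = 521, d = 1392.
RR = [a/(a+b)] / [c/(c+d)] = (566/952) / (521/1913) = 0.59454/0.27235 = 2.18302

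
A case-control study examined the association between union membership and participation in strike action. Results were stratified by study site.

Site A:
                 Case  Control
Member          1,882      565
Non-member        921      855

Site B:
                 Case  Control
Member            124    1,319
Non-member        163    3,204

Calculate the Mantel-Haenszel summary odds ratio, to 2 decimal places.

2.76

OR_MH = Σ(aᵢdᵢ/nᵢ) / Σ(bᵢcᵢ/nᵢ), where nᵢ is the stratum total.
Stratum 1 (Site A): n = 4223; a·d/n = 1882·855/4223 = 381.0348; b·c/n = 565·921/4223 = 123.2216
Stratum 2 (Site B): n = 4810; a·d/n = 124·3204/4810 = 82.5979; b·c/n = 1319·163/4810 = 44.6979
OR_MH = (381.0348 + 82.5979) / (123.2216 + 44.6979) = 463.6327 / 167.9196 = 2.76104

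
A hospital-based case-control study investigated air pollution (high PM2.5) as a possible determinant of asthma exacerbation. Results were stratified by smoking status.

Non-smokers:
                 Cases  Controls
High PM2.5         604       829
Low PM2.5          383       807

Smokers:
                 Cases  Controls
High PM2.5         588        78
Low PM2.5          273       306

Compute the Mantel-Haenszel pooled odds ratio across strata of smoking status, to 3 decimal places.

OR_MH = Σ(aᵢdᵢ/nᵢ) / Σ(bᵢcᵢ/nᵢ), where nᵢ is the stratum total.
Stratum 1 (Non-smokers): n = 2623; a·d/n = 604·807/2623 = 185.8284; b·c/n = 829·383/2623 = 121.0473
Stratum 2 (Smokers): n = 1245; a·d/n = 588·306/1245 = 144.5205; b·c/n = 78·273/1245 = 17.1036
OR_MH = (185.8284 + 144.5205) / (121.0473 + 17.1036) = 330.3489 / 138.1509 = 2.39122

2.391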